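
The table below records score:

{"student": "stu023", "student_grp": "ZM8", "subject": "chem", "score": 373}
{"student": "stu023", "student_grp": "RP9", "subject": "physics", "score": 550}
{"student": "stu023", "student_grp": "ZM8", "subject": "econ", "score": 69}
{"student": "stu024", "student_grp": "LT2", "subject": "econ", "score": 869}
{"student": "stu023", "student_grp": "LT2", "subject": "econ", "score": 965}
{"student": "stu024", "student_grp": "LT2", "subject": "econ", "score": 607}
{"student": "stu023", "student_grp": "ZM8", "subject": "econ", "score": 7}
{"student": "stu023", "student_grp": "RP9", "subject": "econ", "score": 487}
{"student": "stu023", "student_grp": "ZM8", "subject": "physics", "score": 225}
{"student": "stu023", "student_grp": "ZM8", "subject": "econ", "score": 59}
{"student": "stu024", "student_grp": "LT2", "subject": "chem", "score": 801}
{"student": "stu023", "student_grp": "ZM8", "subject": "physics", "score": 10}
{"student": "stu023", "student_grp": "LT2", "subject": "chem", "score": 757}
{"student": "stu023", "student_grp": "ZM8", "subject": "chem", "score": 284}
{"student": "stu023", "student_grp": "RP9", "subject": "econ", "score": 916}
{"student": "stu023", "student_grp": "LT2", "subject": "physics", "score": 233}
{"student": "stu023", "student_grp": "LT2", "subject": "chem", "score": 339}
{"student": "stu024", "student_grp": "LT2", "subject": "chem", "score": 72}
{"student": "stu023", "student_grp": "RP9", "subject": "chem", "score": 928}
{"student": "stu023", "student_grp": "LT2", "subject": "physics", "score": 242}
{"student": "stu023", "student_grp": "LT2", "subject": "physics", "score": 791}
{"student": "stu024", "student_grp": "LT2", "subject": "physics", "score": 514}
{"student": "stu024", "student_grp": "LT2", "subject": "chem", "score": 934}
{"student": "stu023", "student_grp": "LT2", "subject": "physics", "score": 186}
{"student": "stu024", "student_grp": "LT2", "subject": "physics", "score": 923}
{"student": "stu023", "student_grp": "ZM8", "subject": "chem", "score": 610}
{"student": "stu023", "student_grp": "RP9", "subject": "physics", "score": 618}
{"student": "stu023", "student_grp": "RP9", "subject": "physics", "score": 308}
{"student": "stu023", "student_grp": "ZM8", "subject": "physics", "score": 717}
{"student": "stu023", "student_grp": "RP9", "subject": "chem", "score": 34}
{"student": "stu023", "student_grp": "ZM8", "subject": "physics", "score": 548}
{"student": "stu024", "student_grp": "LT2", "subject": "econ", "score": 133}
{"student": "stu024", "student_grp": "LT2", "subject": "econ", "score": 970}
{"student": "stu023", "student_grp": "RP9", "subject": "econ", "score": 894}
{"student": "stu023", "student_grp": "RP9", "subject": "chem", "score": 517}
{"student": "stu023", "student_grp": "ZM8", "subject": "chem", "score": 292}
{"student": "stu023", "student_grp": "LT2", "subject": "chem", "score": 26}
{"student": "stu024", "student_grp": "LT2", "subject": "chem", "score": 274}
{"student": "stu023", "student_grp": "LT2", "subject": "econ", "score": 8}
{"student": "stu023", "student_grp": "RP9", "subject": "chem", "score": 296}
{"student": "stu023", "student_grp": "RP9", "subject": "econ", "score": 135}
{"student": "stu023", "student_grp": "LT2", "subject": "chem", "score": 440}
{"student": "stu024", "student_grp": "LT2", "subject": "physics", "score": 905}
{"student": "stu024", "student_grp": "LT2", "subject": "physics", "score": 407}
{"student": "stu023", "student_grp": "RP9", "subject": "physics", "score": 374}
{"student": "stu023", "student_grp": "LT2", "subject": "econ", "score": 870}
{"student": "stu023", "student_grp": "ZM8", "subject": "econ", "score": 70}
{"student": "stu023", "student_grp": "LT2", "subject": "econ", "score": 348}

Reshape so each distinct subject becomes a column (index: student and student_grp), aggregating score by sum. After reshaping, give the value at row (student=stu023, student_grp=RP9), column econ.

2432

Rows with student=stu023, student_grp=RP9 and subject=econ: score values are 487, 916, 894, 135.
487 + 916 + 894 + 135 = 2432.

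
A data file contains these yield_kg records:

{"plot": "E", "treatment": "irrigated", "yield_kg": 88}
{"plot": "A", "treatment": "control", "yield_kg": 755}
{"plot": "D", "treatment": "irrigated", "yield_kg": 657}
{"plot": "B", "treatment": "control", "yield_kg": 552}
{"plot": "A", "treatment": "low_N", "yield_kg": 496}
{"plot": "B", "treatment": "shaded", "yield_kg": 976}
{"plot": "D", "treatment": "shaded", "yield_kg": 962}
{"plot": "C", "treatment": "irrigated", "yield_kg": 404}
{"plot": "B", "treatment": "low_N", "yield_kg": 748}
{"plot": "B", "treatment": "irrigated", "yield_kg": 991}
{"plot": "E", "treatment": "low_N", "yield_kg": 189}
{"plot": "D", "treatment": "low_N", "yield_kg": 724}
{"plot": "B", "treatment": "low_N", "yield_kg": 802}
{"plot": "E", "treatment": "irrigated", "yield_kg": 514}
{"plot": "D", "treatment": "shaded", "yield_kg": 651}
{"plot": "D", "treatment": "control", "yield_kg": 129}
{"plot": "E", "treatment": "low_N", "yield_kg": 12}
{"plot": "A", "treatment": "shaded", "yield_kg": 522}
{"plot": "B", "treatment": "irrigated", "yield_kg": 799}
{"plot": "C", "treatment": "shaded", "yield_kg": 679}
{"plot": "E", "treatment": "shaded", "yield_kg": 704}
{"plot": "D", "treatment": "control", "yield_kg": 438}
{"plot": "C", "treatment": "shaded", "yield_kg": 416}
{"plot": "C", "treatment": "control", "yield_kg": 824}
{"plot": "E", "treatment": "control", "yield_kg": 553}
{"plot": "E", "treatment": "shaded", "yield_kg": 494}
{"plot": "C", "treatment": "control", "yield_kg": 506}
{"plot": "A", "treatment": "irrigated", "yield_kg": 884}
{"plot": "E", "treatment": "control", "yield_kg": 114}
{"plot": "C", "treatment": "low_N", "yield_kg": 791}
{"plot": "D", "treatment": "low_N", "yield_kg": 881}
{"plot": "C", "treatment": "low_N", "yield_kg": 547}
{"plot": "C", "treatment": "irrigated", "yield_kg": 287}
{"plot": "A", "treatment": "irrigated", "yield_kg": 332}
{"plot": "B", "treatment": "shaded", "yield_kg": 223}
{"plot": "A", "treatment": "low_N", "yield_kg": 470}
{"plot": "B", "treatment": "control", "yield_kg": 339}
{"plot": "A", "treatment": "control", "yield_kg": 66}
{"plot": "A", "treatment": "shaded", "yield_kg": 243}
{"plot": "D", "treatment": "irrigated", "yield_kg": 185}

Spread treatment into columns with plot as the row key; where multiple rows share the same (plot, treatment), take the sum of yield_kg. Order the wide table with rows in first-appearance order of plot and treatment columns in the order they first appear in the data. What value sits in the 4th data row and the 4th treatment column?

1199

With rows in first-appearance order of plot, row 4 is plot=B. treatment columns in first-appearance order: irrigated, control, low_N, shaded; column 4 is shaded.
Long rows with plot=B, treatment=shaded: 976 + 223 = 1199.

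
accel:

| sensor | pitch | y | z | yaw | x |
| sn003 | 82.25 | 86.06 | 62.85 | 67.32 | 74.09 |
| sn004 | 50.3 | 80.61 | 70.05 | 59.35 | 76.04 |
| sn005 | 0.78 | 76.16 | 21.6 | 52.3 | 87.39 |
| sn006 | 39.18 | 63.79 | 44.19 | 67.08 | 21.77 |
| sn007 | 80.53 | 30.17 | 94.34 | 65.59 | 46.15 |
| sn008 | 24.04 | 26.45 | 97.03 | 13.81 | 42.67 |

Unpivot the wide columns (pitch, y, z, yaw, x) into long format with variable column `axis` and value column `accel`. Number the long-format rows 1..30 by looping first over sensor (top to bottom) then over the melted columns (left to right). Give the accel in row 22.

30 rows total (6 × 5). Row 22: index ⌊(22-1)/5⌋ = 4 into sensor → sn007; (22-1) mod 5 = 1 into the melted columns → y.
So row 22 is (sn007, y, 30.17); accel = 30.17.

30.17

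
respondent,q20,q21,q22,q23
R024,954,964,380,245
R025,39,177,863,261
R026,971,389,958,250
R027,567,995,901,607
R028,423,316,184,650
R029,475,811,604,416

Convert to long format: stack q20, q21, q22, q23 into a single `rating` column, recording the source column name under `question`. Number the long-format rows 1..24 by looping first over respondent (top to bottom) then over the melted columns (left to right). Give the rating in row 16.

607

24 rows total (6 × 4). Row 16: index ⌊(16-1)/4⌋ = 3 into respondent → R027; (16-1) mod 4 = 3 into the melted columns → q23.
So row 16 is (R027, q23, 607); rating = 607.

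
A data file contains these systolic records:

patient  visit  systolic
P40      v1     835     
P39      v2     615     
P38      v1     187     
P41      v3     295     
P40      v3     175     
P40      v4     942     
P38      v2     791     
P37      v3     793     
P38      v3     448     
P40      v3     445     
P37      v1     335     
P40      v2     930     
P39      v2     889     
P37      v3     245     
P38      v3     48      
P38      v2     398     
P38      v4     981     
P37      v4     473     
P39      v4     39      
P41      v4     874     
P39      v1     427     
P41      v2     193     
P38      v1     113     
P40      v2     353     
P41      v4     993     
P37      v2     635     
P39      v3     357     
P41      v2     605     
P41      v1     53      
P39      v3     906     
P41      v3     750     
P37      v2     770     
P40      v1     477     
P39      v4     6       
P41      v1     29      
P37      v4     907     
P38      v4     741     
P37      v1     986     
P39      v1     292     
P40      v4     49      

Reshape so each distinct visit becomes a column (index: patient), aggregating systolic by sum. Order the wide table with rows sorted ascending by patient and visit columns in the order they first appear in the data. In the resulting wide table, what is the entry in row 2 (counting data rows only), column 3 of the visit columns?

496

With rows sorted ascending by patient, row 2 is patient=P38. visit columns in first-appearance order: v1, v2, v3, v4; column 3 is v3.
Long rows with patient=P38, visit=v3: 448 + 48 = 496.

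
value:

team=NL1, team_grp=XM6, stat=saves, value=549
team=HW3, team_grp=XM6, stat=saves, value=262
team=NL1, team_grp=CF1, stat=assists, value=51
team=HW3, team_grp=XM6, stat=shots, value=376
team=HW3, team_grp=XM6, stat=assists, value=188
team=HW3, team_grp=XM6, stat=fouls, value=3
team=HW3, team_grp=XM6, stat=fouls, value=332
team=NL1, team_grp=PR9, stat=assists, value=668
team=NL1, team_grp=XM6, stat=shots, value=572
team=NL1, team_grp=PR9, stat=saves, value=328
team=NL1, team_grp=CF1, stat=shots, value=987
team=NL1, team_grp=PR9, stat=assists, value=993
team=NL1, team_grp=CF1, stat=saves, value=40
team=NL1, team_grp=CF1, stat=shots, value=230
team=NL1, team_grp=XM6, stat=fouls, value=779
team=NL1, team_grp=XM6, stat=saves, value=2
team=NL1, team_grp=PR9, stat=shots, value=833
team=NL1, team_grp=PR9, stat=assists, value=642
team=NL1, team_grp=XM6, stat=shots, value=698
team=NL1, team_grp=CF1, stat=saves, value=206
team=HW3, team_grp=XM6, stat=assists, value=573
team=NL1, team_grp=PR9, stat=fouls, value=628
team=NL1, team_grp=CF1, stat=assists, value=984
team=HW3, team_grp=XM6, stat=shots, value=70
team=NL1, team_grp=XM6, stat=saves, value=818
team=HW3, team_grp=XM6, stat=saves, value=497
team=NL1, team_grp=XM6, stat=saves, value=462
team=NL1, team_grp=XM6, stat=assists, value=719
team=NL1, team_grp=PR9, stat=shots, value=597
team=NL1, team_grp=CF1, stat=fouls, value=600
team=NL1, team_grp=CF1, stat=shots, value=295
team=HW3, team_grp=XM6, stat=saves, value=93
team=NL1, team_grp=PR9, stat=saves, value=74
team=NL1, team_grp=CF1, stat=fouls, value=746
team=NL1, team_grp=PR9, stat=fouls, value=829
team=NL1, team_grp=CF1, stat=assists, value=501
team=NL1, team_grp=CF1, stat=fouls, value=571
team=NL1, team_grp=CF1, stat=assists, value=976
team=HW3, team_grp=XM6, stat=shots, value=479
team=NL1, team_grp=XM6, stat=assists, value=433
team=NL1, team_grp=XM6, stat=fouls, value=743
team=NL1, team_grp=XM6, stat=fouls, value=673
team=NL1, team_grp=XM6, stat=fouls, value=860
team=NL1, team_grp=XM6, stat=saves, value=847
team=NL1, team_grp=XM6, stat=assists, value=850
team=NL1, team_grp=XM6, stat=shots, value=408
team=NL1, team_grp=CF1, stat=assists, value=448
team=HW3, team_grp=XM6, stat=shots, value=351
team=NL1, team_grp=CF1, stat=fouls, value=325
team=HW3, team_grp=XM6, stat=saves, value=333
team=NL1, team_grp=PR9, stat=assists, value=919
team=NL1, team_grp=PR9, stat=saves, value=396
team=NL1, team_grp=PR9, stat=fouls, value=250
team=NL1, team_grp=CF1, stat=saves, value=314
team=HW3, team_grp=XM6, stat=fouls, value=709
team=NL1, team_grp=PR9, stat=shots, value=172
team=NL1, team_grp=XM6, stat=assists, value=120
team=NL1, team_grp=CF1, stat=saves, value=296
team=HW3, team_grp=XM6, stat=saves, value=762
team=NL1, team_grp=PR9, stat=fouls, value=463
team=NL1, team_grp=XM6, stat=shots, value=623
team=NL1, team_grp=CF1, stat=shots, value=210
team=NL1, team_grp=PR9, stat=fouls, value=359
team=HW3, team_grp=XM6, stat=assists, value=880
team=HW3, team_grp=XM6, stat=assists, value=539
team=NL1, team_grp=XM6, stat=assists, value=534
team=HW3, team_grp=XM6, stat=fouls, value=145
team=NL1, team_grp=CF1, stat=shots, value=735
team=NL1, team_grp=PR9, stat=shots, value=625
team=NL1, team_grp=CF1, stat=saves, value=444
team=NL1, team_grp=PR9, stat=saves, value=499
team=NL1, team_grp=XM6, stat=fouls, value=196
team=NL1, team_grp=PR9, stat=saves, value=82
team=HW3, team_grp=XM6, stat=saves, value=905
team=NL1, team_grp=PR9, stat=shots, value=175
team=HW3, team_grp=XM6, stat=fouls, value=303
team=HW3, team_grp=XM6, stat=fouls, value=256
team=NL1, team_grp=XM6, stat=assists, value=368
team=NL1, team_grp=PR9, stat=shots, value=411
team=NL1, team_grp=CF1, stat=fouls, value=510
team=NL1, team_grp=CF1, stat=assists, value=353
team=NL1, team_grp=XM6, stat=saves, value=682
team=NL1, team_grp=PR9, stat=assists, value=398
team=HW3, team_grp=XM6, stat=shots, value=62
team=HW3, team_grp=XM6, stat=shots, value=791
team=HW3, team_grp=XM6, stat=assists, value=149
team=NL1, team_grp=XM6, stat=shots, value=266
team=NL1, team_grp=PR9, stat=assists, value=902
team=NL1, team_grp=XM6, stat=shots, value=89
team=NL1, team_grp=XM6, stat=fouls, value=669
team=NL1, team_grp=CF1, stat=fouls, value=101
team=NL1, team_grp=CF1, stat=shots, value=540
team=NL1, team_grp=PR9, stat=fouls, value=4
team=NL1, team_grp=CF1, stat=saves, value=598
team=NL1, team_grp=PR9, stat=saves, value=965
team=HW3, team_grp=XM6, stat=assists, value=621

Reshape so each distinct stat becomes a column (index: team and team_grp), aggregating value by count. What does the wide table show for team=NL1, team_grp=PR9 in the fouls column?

Rows with team=NL1, team_grp=PR9 and stat=fouls: value values are 628, 829, 250, 463, 359, 4.
6 rows match — count = 6.

6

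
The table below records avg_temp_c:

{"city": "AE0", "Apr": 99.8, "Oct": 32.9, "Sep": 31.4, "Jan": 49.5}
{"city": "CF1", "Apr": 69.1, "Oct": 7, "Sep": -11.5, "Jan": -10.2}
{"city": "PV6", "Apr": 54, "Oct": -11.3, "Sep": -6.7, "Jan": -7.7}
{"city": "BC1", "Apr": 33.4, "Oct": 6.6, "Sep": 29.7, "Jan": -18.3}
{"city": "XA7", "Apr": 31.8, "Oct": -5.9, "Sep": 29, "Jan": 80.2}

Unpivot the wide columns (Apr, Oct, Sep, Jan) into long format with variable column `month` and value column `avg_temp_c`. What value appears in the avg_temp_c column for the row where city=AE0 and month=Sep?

Unpivoting turns each (city, wide-column) pair into one long row.
The wide cell at row AE0, column Sep holds 31.4, so the long row (AE0, Sep) has avg_temp_c=31.4.

31.4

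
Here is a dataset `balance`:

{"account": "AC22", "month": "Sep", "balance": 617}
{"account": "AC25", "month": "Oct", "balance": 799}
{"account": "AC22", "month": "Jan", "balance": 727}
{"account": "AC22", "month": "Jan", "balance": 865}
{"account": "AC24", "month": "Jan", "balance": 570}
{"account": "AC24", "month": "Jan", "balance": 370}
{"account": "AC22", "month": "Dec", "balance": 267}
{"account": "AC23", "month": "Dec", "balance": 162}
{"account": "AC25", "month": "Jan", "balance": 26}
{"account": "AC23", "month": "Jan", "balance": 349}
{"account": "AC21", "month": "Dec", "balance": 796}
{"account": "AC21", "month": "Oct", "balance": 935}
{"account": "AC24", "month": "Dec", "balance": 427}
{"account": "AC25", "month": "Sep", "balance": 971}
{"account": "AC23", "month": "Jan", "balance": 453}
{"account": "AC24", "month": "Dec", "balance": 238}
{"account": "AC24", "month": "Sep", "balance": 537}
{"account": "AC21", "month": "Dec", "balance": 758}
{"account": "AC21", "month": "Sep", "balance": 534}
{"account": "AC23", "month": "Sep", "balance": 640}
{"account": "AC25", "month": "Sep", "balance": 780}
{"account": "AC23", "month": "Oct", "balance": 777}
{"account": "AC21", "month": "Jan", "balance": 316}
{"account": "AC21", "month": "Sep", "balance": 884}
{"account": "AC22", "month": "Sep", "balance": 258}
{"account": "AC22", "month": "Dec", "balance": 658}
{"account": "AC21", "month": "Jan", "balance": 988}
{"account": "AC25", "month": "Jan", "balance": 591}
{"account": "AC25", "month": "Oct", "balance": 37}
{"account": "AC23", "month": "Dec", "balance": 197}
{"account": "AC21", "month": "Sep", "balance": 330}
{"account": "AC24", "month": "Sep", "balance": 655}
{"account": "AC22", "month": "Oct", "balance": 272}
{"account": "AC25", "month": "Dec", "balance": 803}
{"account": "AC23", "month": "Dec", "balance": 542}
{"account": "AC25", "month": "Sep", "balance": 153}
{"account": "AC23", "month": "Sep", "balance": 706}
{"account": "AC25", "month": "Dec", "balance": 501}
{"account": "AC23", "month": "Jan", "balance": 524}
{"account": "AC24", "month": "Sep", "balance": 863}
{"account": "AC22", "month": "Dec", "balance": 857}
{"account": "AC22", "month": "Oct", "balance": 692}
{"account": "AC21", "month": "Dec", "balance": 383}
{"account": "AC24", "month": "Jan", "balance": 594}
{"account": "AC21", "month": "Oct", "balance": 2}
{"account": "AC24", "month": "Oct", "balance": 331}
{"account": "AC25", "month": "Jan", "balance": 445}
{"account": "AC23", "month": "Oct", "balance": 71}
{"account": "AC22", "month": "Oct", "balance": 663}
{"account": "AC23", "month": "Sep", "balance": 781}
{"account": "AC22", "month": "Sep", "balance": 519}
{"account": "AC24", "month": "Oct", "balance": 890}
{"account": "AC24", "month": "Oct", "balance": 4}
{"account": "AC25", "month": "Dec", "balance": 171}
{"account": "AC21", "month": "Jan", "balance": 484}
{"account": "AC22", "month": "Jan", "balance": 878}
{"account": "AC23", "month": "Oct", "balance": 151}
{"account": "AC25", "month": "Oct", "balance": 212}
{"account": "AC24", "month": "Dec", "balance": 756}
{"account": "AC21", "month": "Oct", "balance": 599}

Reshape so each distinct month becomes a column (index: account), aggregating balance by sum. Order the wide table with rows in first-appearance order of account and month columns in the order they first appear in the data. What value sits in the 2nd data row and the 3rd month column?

1062

With rows in first-appearance order of account, row 2 is account=AC25. month columns in first-appearance order: Sep, Oct, Jan, Dec; column 3 is Jan.
Long rows with account=AC25, month=Jan: 26 + 591 + 445 = 1062.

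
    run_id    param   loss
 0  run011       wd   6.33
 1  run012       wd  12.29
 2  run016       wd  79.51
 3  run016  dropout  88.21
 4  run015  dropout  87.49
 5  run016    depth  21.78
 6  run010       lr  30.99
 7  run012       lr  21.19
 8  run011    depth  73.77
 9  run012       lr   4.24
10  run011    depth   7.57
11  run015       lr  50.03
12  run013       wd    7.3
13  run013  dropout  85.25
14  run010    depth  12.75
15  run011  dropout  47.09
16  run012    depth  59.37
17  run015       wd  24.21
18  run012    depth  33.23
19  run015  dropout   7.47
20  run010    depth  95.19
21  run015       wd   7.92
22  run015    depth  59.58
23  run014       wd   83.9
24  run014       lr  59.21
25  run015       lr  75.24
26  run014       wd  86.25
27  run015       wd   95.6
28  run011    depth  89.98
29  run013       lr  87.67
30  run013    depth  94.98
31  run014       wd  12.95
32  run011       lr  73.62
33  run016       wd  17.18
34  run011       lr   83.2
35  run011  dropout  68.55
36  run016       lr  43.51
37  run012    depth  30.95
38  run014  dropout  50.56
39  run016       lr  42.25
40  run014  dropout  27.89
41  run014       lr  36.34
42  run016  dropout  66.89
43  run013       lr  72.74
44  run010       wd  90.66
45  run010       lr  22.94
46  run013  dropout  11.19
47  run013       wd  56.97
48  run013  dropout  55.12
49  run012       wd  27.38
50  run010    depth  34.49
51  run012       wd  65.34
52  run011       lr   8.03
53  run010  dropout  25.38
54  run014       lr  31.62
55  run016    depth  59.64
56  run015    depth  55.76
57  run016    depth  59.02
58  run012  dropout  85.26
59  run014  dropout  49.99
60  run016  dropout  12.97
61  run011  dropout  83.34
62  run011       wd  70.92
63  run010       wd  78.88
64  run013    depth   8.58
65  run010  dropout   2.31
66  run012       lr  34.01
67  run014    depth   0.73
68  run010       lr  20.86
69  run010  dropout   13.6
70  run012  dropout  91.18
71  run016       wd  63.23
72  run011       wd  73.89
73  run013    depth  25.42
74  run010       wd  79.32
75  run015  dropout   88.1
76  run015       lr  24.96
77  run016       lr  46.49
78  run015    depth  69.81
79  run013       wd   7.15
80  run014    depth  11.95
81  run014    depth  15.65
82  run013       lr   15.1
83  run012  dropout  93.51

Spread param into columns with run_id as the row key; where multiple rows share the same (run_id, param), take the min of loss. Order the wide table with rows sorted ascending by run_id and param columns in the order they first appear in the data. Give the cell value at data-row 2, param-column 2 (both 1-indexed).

With rows sorted ascending by run_id, row 2 is run_id=run011. param columns in first-appearance order: wd, dropout, depth, lr; column 2 is dropout.
Long rows with run_id=run011, param=dropout: min(47.09, 68.55, 83.34) = 47.09.

47.09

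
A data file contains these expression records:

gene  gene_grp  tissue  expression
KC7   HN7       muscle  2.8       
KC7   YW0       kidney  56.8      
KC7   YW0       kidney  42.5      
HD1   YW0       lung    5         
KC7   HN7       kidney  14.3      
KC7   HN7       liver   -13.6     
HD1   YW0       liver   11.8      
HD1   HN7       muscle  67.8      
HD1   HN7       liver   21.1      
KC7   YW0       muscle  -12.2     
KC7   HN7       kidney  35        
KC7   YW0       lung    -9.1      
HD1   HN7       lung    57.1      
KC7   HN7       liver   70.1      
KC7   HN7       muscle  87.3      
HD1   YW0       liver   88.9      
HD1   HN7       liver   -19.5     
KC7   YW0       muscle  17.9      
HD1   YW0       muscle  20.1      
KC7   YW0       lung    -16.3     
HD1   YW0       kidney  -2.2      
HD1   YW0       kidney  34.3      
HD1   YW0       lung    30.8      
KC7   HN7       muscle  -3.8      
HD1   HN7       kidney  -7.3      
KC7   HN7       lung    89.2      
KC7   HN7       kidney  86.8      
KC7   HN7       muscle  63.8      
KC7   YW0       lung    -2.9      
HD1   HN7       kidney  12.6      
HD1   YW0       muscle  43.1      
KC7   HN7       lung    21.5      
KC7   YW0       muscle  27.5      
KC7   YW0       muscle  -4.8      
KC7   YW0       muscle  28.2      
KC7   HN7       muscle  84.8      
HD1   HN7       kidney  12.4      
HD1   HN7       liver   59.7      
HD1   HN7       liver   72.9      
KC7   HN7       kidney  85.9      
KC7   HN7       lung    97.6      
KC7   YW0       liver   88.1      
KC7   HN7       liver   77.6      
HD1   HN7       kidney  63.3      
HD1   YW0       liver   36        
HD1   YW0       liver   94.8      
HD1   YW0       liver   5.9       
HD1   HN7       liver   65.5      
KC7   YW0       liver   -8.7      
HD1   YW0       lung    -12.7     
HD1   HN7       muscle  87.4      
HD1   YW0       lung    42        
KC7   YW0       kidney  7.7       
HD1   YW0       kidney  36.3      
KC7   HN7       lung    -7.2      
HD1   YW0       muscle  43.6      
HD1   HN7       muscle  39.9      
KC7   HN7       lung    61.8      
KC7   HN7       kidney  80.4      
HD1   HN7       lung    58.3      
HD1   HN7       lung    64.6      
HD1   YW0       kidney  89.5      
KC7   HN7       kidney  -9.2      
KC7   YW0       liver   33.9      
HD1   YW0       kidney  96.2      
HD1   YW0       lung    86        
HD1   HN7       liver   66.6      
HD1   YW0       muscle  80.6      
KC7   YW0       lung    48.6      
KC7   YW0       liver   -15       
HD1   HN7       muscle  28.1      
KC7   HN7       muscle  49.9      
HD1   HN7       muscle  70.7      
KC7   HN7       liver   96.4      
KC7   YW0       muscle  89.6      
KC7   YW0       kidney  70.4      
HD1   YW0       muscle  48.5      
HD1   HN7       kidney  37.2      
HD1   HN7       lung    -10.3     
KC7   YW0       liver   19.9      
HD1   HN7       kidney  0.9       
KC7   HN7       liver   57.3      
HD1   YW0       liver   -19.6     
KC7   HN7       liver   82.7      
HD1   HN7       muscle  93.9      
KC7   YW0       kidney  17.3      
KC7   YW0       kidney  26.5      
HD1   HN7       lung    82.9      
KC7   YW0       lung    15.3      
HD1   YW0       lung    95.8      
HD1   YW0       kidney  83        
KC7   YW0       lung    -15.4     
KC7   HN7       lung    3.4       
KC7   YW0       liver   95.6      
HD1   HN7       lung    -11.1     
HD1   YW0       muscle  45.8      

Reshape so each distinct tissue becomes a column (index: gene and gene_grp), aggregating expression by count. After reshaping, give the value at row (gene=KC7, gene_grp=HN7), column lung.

6

Rows with gene=KC7, gene_grp=HN7 and tissue=lung: expression values are 89.2, 21.5, 97.6, -7.2, 61.8, 3.4.
6 rows match — count = 6.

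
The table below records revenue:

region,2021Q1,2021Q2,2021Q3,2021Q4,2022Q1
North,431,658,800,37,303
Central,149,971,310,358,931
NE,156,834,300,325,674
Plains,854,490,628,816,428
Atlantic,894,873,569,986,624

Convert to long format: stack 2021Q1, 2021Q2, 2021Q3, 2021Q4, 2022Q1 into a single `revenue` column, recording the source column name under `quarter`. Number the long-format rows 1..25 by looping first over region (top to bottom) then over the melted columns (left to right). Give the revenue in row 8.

310

25 rows total (5 × 5). Row 8: index ⌊(8-1)/5⌋ = 1 into region → Central; (8-1) mod 5 = 2 into the melted columns → 2021Q3.
So row 8 is (Central, 2021Q3, 310); revenue = 310.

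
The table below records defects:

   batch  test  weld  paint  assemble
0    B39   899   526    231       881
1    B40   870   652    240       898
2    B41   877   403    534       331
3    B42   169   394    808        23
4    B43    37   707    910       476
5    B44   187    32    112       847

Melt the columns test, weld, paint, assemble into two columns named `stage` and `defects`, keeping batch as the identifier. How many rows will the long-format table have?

24

6 batch values × 4 melted columns = 24 rows.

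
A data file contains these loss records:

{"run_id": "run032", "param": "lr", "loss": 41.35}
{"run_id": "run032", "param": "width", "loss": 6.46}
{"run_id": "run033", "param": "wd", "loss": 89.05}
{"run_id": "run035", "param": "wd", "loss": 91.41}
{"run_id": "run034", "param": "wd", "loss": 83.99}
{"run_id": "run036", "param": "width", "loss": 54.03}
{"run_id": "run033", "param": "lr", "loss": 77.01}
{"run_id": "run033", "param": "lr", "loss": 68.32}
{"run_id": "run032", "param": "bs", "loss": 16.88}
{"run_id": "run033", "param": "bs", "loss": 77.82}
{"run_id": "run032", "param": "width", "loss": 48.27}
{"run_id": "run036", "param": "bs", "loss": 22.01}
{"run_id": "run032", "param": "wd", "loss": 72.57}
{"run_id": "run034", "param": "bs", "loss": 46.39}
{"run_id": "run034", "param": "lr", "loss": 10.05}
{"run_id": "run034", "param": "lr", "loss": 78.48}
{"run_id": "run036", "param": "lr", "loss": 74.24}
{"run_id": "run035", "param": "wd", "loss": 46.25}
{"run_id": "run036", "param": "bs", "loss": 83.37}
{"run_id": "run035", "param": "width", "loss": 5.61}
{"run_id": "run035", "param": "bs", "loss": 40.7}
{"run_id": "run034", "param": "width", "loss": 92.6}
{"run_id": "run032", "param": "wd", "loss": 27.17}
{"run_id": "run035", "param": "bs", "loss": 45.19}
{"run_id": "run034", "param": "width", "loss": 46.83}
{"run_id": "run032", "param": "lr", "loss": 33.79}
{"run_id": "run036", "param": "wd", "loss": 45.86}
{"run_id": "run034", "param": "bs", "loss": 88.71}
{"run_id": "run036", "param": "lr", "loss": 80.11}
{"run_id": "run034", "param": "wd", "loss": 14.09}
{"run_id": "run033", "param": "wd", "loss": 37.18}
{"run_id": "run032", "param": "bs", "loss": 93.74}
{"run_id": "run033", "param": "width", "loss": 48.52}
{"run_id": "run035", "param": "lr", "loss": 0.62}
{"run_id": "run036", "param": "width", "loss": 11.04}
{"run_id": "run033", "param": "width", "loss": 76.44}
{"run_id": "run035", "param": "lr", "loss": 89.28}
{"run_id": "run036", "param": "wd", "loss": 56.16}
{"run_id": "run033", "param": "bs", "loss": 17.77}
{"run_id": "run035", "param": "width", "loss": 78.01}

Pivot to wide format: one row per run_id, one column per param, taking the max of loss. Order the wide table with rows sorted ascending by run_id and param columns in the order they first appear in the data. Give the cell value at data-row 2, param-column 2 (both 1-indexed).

With rows sorted ascending by run_id, row 2 is run_id=run033. param columns in first-appearance order: lr, width, wd, bs; column 2 is width.
Long rows with run_id=run033, param=width: max(48.52, 76.44) = 76.44.

76.44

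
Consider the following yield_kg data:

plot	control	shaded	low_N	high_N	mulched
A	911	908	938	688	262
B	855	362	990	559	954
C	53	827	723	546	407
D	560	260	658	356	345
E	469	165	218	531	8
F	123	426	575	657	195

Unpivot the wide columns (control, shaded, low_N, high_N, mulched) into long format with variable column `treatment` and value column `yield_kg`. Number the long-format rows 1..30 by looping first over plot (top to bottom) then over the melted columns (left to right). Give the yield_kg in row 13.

30 rows total (6 × 5). Row 13: index ⌊(13-1)/5⌋ = 2 into plot → C; (13-1) mod 5 = 2 into the melted columns → low_N.
So row 13 is (C, low_N, 723); yield_kg = 723.

723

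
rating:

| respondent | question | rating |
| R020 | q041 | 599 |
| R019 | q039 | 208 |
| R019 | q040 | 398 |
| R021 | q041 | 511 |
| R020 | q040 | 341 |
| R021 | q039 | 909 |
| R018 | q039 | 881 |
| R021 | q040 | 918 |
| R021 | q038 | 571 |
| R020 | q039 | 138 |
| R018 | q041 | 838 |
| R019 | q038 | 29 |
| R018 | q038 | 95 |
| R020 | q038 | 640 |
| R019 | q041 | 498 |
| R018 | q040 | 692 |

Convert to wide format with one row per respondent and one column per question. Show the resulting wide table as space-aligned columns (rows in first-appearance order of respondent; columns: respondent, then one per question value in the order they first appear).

Columns: respondent plus the 4 distinct question values (q041, q039, q040, q038).
For example, row R020 column q041 takes rating=599 from the long row (R020, q041).

respondent  q041  q039  q040  q038
R020        599   138   341   640 
R019        498   208   398   29  
R021        511   909   918   571 
R018        838   881   692   95  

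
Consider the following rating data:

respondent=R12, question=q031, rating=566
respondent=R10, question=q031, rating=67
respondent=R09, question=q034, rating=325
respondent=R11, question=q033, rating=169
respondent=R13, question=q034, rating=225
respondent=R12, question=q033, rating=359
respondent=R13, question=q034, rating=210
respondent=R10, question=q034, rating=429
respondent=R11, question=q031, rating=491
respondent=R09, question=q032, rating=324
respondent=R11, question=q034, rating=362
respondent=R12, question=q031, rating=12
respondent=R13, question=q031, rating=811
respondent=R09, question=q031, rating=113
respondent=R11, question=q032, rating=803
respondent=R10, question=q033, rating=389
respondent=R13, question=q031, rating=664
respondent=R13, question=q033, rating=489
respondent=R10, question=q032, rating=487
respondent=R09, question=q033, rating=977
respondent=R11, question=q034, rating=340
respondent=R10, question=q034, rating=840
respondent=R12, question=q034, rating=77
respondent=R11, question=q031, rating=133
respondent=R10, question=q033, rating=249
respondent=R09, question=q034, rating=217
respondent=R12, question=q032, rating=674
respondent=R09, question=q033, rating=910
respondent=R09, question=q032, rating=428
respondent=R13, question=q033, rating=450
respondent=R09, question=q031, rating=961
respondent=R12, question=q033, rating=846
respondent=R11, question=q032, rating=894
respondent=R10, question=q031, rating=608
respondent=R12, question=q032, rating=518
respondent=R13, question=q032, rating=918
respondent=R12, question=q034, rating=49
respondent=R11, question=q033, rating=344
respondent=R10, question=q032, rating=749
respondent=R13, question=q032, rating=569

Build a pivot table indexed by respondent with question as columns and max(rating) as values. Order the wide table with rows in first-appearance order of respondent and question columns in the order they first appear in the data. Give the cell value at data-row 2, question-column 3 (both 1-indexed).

389

With rows in first-appearance order of respondent, row 2 is respondent=R10. question columns in first-appearance order: q031, q034, q033, q032; column 3 is q033.
Long rows with respondent=R10, question=q033: max(389, 249) = 389.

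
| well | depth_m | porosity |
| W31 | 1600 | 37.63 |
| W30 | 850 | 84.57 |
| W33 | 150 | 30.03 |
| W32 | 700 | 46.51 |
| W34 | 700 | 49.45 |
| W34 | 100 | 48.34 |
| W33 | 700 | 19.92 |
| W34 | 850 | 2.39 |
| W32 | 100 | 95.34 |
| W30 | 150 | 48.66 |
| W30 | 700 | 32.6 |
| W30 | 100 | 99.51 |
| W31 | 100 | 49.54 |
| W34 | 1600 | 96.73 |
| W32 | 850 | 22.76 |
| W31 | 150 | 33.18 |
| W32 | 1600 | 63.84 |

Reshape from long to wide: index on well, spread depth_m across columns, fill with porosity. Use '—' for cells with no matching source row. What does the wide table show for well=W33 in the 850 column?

—

No long-format row has well=W33 and depth_m=850, so the cell is —.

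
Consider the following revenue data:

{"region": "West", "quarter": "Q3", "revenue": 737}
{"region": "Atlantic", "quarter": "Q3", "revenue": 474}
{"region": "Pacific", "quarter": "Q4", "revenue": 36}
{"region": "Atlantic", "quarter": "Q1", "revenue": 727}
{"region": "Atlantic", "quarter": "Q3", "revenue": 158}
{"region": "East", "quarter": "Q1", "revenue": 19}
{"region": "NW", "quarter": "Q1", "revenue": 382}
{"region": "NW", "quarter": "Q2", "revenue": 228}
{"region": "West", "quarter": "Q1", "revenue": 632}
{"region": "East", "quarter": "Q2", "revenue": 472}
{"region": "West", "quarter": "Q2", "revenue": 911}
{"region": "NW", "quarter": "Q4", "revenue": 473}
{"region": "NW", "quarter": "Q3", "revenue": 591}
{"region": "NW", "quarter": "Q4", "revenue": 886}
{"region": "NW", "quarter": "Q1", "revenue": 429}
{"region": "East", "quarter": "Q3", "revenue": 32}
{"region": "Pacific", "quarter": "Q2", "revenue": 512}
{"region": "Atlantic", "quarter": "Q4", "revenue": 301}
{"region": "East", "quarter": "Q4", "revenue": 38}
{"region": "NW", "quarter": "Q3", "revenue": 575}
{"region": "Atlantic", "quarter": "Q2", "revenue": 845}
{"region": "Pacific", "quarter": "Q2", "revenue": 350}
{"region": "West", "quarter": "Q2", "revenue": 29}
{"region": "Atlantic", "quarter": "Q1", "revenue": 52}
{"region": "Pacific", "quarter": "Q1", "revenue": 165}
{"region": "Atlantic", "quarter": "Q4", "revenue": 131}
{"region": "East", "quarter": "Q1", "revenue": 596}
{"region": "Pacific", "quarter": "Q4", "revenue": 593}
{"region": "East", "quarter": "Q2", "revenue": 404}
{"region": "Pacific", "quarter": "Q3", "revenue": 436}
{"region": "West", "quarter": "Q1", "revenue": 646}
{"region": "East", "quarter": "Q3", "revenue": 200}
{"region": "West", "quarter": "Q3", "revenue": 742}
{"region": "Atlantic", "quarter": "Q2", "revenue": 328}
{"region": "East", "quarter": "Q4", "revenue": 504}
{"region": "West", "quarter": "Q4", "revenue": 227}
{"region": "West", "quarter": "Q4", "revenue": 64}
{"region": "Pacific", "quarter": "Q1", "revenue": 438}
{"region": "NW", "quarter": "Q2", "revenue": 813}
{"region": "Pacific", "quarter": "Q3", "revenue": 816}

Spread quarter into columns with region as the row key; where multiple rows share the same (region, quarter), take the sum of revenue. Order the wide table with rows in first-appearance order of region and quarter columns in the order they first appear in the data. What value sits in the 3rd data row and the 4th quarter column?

862

With rows in first-appearance order of region, row 3 is region=Pacific. quarter columns in first-appearance order: Q3, Q4, Q1, Q2; column 4 is Q2.
Long rows with region=Pacific, quarter=Q2: 512 + 350 = 862.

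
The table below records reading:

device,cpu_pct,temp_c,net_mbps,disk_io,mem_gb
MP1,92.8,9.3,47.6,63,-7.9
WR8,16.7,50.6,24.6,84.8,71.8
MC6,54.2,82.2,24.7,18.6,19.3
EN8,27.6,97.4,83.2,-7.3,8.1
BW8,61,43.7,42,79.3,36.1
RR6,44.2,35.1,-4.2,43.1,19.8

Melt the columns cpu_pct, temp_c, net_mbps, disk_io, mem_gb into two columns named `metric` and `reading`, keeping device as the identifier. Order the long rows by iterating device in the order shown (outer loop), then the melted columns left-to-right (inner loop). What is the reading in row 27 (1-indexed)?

35.1

30 rows total (6 × 5). Row 27: index ⌊(27-1)/5⌋ = 5 into device → RR6; (27-1) mod 5 = 1 into the melted columns → temp_c.
So row 27 is (RR6, temp_c, 35.1); reading = 35.1.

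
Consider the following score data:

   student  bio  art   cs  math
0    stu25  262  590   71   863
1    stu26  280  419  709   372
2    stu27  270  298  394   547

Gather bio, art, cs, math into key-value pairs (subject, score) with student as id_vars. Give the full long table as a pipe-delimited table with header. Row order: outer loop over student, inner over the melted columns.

| student | subject | score |
| stu25 | bio | 262 |
| stu25 | art | 590 |
| stu25 | cs | 71 |
| stu25 | math | 863 |
| stu26 | bio | 280 |
| stu26 | art | 419 |
| stu26 | cs | 709 |
| stu26 | math | 372 |
| stu27 | bio | 270 |
| stu27 | art | 298 |
| stu27 | cs | 394 |
| stu27 | math | 547 |

Each (student, column) pair becomes one row: 3 × 4 = 12 rows.
For example, (stu25, bio) → score=262.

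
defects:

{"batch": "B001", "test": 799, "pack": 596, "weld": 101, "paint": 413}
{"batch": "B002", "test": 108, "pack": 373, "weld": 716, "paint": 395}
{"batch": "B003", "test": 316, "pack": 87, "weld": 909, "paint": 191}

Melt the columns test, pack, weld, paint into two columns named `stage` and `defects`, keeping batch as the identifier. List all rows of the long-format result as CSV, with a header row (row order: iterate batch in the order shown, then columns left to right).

Each (batch, column) pair becomes one row: 3 × 4 = 12 rows.
For example, (B001, test) → defects=799.

batch,stage,defects
B001,test,799
B001,pack,596
B001,weld,101
B001,paint,413
B002,test,108
B002,pack,373
B002,weld,716
B002,paint,395
B003,test,316
B003,pack,87
B003,weld,909
B003,paint,191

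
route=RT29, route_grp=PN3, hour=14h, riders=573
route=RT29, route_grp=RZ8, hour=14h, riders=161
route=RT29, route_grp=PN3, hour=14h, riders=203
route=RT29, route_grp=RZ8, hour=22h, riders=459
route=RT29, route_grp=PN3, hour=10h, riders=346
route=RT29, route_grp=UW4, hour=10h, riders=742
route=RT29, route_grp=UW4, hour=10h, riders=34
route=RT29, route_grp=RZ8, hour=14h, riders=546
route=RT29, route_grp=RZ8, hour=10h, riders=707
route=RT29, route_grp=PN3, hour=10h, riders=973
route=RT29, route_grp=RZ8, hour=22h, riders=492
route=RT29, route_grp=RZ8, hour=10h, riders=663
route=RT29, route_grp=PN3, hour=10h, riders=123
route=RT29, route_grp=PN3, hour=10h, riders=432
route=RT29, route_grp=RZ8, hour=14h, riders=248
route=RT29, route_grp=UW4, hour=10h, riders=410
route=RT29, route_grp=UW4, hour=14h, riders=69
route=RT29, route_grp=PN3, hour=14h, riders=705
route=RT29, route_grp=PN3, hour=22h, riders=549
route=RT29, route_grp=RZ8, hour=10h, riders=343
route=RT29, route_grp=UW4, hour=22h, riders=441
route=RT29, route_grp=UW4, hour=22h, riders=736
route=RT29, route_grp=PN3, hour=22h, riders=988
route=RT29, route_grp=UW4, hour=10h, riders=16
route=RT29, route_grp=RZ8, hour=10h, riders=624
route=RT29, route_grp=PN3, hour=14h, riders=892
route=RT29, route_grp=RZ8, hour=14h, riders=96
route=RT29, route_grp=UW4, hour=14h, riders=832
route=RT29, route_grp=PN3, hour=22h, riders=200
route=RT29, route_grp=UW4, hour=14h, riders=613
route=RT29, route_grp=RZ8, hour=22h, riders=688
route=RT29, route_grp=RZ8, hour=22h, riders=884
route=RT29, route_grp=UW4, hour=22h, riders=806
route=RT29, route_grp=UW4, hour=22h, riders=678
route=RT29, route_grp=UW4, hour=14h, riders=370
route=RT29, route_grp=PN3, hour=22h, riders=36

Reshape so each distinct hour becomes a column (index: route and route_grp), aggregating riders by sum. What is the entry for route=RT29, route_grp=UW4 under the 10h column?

1202

Rows with route=RT29, route_grp=UW4 and hour=10h: riders values are 742, 34, 410, 16.
742 + 34 + 410 + 16 = 1202.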